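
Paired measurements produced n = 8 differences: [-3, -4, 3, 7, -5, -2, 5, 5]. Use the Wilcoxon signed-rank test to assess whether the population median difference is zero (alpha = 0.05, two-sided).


Step 1: Drop any zero differences (none here) and take |d_i|.
|d| = [3, 4, 3, 7, 5, 2, 5, 5]
Step 2: Midrank |d_i| (ties get averaged ranks).
ranks: |3|->2.5, |4|->4, |3|->2.5, |7|->8, |5|->6, |2|->1, |5|->6, |5|->6
Step 3: Attach original signs; sum ranks with positive sign and with negative sign.
W+ = 2.5 + 8 + 6 + 6 = 22.5
W- = 2.5 + 4 + 6 + 1 = 13.5
(Check: W+ + W- = 36 should equal n(n+1)/2 = 36.)
Step 4: Test statistic W = min(W+, W-) = 13.5.
Step 5: Ties in |d|, so use the tie-corrected normal approximation.
        E[W] = n(n+1)/4 = 8*9/4 = 18.
        Tie groups: |d|=3 (t=2), |d|=5 (t=3); sum(t^3 - t) = 30.
        Var[W] = n(n+1)(2n+1)/24 - sum(t^3-t)/48 = 1224/24 - 30/48 = 50.375.
        z = (W - E[W]) / sqrt(Var[W]) = (13.5 - 18) / 7.0975 = -0.6340.
        Two-sided p = 2*Phi(z) = 0.526066.
Step 6: alpha = 0.05. fail to reject H0.

W+ = 22.5, W- = 13.5, W = min = 13.5, p = 0.526066, fail to reject H0.


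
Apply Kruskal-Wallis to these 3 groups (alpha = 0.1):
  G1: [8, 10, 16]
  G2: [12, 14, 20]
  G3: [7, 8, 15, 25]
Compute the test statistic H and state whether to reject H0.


Step 1: Combine all N = 10 observations and assign midranks.
sorted (value, group, rank): (7,G3,1), (8,G1,2.5), (8,G3,2.5), (10,G1,4), (12,G2,5), (14,G2,6), (15,G3,7), (16,G1,8), (20,G2,9), (25,G3,10)
Step 2: Sum ranks within each group.
R_1 = 14.5 (n_1 = 3)
R_2 = 20 (n_2 = 3)
R_3 = 20.5 (n_3 = 4)
Step 3: H = 12/(N(N+1)) * sum(R_i^2/n_i) - 3(N+1)
     = 12/(10*11) * (14.5^2/3 + 20^2/3 + 20.5^2/4) - 3*11
     = 0.109091 * 308.479 - 33
     = 0.652273.
Step 4: Ties present; correction factor C = 1 - 6/(10^3 - 10) = 0.993939. Corrected H = 0.652273 / 0.993939 = 0.656250.
Step 5: Under H0, H ~ chi^2(2); p-value = 0.720273.
Step 6: alpha = 0.1. fail to reject H0.

H = 0.6563, df = 2, p = 0.720273, fail to reject H0.


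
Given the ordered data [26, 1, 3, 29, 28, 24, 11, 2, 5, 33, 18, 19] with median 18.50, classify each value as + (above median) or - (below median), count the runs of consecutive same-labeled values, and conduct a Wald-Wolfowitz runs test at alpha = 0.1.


Step 1: Compute median = 18.50; label A = above, B = below.
Labels in order: ABBAAABBBABA  (n_A = 6, n_B = 6)
Step 2: Count runs R = 7.
Step 3: Under H0 (random ordering), E[R] = 2*n_A*n_B/(n_A+n_B) + 1 = 2*6*6/12 + 1 = 7.0000.
        Var[R] = 2*n_A*n_B*(2*n_A*n_B - n_A - n_B) / ((n_A+n_B)^2 * (n_A+n_B-1)) = 4320/1584 = 2.7273.
        SD[R] = 1.6514.
Step 4: R = E[R], so z = 0 with no continuity correction.
Step 5: Two-sided p-value via normal approximation = 2*(1 - Phi(|z|)) = 1.000000.
Step 6: alpha = 0.1. fail to reject H0.

R = 7, z = 0.0000, p = 1.000000, fail to reject H0.


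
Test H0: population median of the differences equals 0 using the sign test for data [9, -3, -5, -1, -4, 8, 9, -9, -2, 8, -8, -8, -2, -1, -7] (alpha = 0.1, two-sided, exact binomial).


Step 1: Discard zero differences. Original n = 15; n_eff = number of nonzero differences = 15.
Nonzero differences (with sign): +9, -3, -5, -1, -4, +8, +9, -9, -2, +8, -8, -8, -2, -1, -7
Step 2: Count signs: positive = 4, negative = 11.
Step 3: Under H0: P(positive) = 0.5, so the number of positives S ~ Bin(15, 0.5).
Step 4: Two-sided exact p-value = sum of Bin(15,0.5) probabilities at or below the observed probability = 0.118469.
Step 5: alpha = 0.1. fail to reject H0.

n_eff = 15, pos = 4, neg = 11, p = 0.118469, fail to reject H0.


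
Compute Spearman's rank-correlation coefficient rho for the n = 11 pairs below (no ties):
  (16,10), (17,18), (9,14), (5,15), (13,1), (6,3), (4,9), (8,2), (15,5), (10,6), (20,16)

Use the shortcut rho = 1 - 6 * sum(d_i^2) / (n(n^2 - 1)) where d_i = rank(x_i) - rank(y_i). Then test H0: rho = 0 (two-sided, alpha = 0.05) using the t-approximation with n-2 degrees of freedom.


Step 1: Rank x and y separately (midranks; no ties here).
rank(x): 16->9, 17->10, 9->5, 5->2, 13->7, 6->3, 4->1, 8->4, 15->8, 10->6, 20->11
rank(y): 10->7, 18->11, 14->8, 15->9, 1->1, 3->3, 9->6, 2->2, 5->4, 6->5, 16->10
Step 2: d_i = R_x(i) - R_y(i); compute d_i^2.
  (9-7)^2=4, (10-11)^2=1, (5-8)^2=9, (2-9)^2=49, (7-1)^2=36, (3-3)^2=0, (1-6)^2=25, (4-2)^2=4, (8-4)^2=16, (6-5)^2=1, (11-10)^2=1
sum(d^2) = 146.
Step 3: rho = 1 - 6*146 / (11*(11^2 - 1)) = 1 - 876/1320 = 0.336364.
Step 4: Under H0, t = rho * sqrt((n-2)/(1-rho^2)) = 1.0715 ~ t(9).
Step 5: Two-sided p-value from the t-distribution with 9 df = 0.311824.
Step 6: alpha = 0.05. fail to reject H0.

rho = 0.3364, p = 0.311824, fail to reject H0 at alpha = 0.05.


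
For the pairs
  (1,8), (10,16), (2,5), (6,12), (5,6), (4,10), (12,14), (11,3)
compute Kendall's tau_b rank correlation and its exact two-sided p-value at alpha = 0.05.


Step 1: Enumerate the 28 unordered pairs (i,j) with i<j and classify each by sign(x_j-x_i) * sign(y_j-y_i).
  (1,2):dx=+9,dy=+8->C; (1,3):dx=+1,dy=-3->D; (1,4):dx=+5,dy=+4->C; (1,5):dx=+4,dy=-2->D
  (1,6):dx=+3,dy=+2->C; (1,7):dx=+11,dy=+6->C; (1,8):dx=+10,dy=-5->D; (2,3):dx=-8,dy=-11->C
  (2,4):dx=-4,dy=-4->C; (2,5):dx=-5,dy=-10->C; (2,6):dx=-6,dy=-6->C; (2,7):dx=+2,dy=-2->D
  (2,8):dx=+1,dy=-13->D; (3,4):dx=+4,dy=+7->C; (3,5):dx=+3,dy=+1->C; (3,6):dx=+2,dy=+5->C
  (3,7):dx=+10,dy=+9->C; (3,8):dx=+9,dy=-2->D; (4,5):dx=-1,dy=-6->C; (4,6):dx=-2,dy=-2->C
  (4,7):dx=+6,dy=+2->C; (4,8):dx=+5,dy=-9->D; (5,6):dx=-1,dy=+4->D; (5,7):dx=+7,dy=+8->C
  (5,8):dx=+6,dy=-3->D; (6,7):dx=+8,dy=+4->C; (6,8):dx=+7,dy=-7->D; (7,8):dx=-1,dy=-11->C
Step 2: C = 18, D = 10, total pairs = 28.
Step 3: tau = (C - D)/(n(n-1)/2) = (18 - 10)/28 = 0.285714.
Step 4: Exact two-sided p-value (enumerate n! = 40320 permutations of y under H0): p = 0.398760.
Step 5: alpha = 0.05. fail to reject H0.

tau_b = 0.2857 (C=18, D=10), p = 0.398760, fail to reject H0.


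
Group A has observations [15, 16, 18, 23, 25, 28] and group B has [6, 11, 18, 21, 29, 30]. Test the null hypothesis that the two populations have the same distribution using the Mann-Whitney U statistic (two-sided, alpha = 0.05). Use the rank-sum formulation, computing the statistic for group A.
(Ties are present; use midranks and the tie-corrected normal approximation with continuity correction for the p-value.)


Step 1: Combine and sort all 12 observations; assign midranks.
sorted (value, group): (6,Y), (11,Y), (15,X), (16,X), (18,X), (18,Y), (21,Y), (23,X), (25,X), (28,X), (29,Y), (30,Y)
ranks: 6->1, 11->2, 15->3, 16->4, 18->5.5, 18->5.5, 21->7, 23->8, 25->9, 28->10, 29->11, 30->12
Step 2: Rank sum for X: R1 = 3 + 4 + 5.5 + 8 + 9 + 10 = 39.5.
Step 3: U_X = R1 - n1(n1+1)/2 = 39.5 - 6*7/2 = 39.5 - 21 = 18.5.
       U_Y = n1*n2 - U_X = 36 - 18.5 = 17.5.
Step 4: Ties are present, so use the tie-corrected normal approximation (with continuity correction) for the p-value.
Step 5: p-value = 1.000000; compare to alpha = 0.05. fail to reject H0.

U_X = 18.5, p = 1.000000, fail to reject H0 at alpha = 0.05.


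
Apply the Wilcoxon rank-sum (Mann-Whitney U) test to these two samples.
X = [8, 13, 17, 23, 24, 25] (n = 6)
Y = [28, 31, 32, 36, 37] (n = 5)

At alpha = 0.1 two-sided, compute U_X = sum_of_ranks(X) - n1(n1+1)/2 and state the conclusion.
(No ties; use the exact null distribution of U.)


Step 1: Combine and sort all 11 observations; assign midranks.
sorted (value, group): (8,X), (13,X), (17,X), (23,X), (24,X), (25,X), (28,Y), (31,Y), (32,Y), (36,Y), (37,Y)
ranks: 8->1, 13->2, 17->3, 23->4, 24->5, 25->6, 28->7, 31->8, 32->9, 36->10, 37->11
Step 2: Rank sum for X: R1 = 1 + 2 + 3 + 4 + 5 + 6 = 21.
Step 3: U_X = R1 - n1(n1+1)/2 = 21 - 6*7/2 = 21 - 21 = 0.
       U_Y = n1*n2 - U_X = 30 - 0 = 30.
Step 4: No ties, so the exact null distribution of U (based on enumerating the C(11,6) = 462 equally likely rank assignments) gives the two-sided p-value.
Step 5: p-value = 0.004329; compare to alpha = 0.1. reject H0.

U_X = 0, p = 0.004329, reject H0 at alpha = 0.1.


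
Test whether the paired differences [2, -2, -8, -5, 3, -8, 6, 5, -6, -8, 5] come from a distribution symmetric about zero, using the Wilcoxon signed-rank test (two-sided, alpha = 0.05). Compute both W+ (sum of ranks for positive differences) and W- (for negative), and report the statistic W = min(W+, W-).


Step 1: Drop any zero differences (none here) and take |d_i|.
|d| = [2, 2, 8, 5, 3, 8, 6, 5, 6, 8, 5]
Step 2: Midrank |d_i| (ties get averaged ranks).
ranks: |2|->1.5, |2|->1.5, |8|->10, |5|->5, |3|->3, |8|->10, |6|->7.5, |5|->5, |6|->7.5, |8|->10, |5|->5
Step 3: Attach original signs; sum ranks with positive sign and with negative sign.
W+ = 1.5 + 3 + 7.5 + 5 + 5 = 22
W- = 1.5 + 10 + 5 + 10 + 7.5 + 10 = 44
(Check: W+ + W- = 66 should equal n(n+1)/2 = 66.)
Step 4: Test statistic W = min(W+, W-) = 22.
Step 5: Ties in |d|, so use the tie-corrected normal approximation.
        E[W] = n(n+1)/4 = 11*12/4 = 33.
        Tie groups: |d|=2 (t=2), |d|=5 (t=3), |d|=6 (t=2), |d|=8 (t=3); sum(t^3 - t) = 60.
        Var[W] = n(n+1)(2n+1)/24 - sum(t^3-t)/48 = 3036/24 - 60/48 = 125.25.
        z = (W - E[W]) / sqrt(Var[W]) = (22 - 33) / 11.1915 = -0.9829.
        Two-sided p = 2*Phi(z) = 0.325663.
Step 6: alpha = 0.05. fail to reject H0.

W+ = 22, W- = 44, W = min = 22, p = 0.325663, fail to reject H0.


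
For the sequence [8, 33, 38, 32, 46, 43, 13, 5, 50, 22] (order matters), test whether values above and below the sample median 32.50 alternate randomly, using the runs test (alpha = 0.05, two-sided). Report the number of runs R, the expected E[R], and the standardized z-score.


Step 1: Compute median = 32.50; label A = above, B = below.
Labels in order: BAABAABBAB  (n_A = 5, n_B = 5)
Step 2: Count runs R = 7.
Step 3: Under H0 (random ordering), E[R] = 2*n_A*n_B/(n_A+n_B) + 1 = 2*5*5/10 + 1 = 6.0000.
        Var[R] = 2*n_A*n_B*(2*n_A*n_B - n_A - n_B) / ((n_A+n_B)^2 * (n_A+n_B-1)) = 2000/900 = 2.2222.
        SD[R] = 1.4907.
Step 4: Continuity-corrected z = (R - 0.5 - E[R]) / SD[R] = (7 - 0.5 - 6.0000) / 1.4907 = 0.3354.
Step 5: Two-sided p-value via normal approximation = 2*(1 - Phi(|z|)) = 0.737316.
Step 6: alpha = 0.05. fail to reject H0.

R = 7, z = 0.3354, p = 0.737316, fail to reject H0.


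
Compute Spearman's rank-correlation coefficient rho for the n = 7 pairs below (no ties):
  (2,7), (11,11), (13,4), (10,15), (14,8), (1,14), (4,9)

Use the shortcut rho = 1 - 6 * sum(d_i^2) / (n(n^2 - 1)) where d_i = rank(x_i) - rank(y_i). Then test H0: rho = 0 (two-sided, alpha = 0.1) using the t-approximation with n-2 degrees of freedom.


Step 1: Rank x and y separately (midranks; no ties here).
rank(x): 2->2, 11->5, 13->6, 10->4, 14->7, 1->1, 4->3
rank(y): 7->2, 11->5, 4->1, 15->7, 8->3, 14->6, 9->4
Step 2: d_i = R_x(i) - R_y(i); compute d_i^2.
  (2-2)^2=0, (5-5)^2=0, (6-1)^2=25, (4-7)^2=9, (7-3)^2=16, (1-6)^2=25, (3-4)^2=1
sum(d^2) = 76.
Step 3: rho = 1 - 6*76 / (7*(7^2 - 1)) = 1 - 456/336 = -0.357143.
Step 4: Under H0, t = rho * sqrt((n-2)/(1-rho^2)) = -0.8550 ~ t(5).
Step 5: Two-sided p-value from the t-distribution with 5 df = 0.431611.
Step 6: alpha = 0.1. fail to reject H0.

rho = -0.3571, p = 0.431611, fail to reject H0 at alpha = 0.1.


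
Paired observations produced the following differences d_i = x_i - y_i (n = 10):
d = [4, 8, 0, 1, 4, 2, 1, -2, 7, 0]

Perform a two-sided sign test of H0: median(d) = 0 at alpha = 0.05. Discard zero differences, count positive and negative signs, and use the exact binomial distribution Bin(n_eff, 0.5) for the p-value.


Step 1: Discard zero differences. Original n = 10; n_eff = number of nonzero differences = 8.
Nonzero differences (with sign): +4, +8, +1, +4, +2, +1, -2, +7
Step 2: Count signs: positive = 7, negative = 1.
Step 3: Under H0: P(positive) = 0.5, so the number of positives S ~ Bin(8, 0.5).
Step 4: Two-sided exact p-value = sum of Bin(8,0.5) probabilities at or below the observed probability = 0.070312.
Step 5: alpha = 0.05. fail to reject H0.

n_eff = 8, pos = 7, neg = 1, p = 0.070312, fail to reject H0.


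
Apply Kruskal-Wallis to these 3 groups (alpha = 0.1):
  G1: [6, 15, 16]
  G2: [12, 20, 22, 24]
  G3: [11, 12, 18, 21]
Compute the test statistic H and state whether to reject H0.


Step 1: Combine all N = 11 observations and assign midranks.
sorted (value, group, rank): (6,G1,1), (11,G3,2), (12,G2,3.5), (12,G3,3.5), (15,G1,5), (16,G1,6), (18,G3,7), (20,G2,8), (21,G3,9), (22,G2,10), (24,G2,11)
Step 2: Sum ranks within each group.
R_1 = 12 (n_1 = 3)
R_2 = 32.5 (n_2 = 4)
R_3 = 21.5 (n_3 = 4)
Step 3: H = 12/(N(N+1)) * sum(R_i^2/n_i) - 3(N+1)
     = 12/(11*12) * (12^2/3 + 32.5^2/4 + 21.5^2/4) - 3*12
     = 0.090909 * 427.625 - 36
     = 2.875000.
Step 4: Ties present; correction factor C = 1 - 6/(11^3 - 11) = 0.995455. Corrected H = 2.875000 / 0.995455 = 2.888128.
Step 5: Under H0, H ~ chi^2(2); p-value = 0.235967.
Step 6: alpha = 0.1. fail to reject H0.

H = 2.8881, df = 2, p = 0.235967, fail to reject H0.


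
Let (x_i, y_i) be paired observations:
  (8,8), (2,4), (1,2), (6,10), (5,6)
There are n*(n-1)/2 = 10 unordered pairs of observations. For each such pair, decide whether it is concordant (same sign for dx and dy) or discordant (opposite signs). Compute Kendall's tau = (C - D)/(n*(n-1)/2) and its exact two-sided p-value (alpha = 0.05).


Step 1: Enumerate the 10 unordered pairs (i,j) with i<j and classify each by sign(x_j-x_i) * sign(y_j-y_i).
  (1,2):dx=-6,dy=-4->C; (1,3):dx=-7,dy=-6->C; (1,4):dx=-2,dy=+2->D; (1,5):dx=-3,dy=-2->C
  (2,3):dx=-1,dy=-2->C; (2,4):dx=+4,dy=+6->C; (2,5):dx=+3,dy=+2->C; (3,4):dx=+5,dy=+8->C
  (3,5):dx=+4,dy=+4->C; (4,5):dx=-1,dy=-4->C
Step 2: C = 9, D = 1, total pairs = 10.
Step 3: tau = (C - D)/(n(n-1)/2) = (9 - 1)/10 = 0.800000.
Step 4: Exact two-sided p-value (enumerate n! = 120 permutations of y under H0): p = 0.083333.
Step 5: alpha = 0.05. fail to reject H0.

tau_b = 0.8000 (C=9, D=1), p = 0.083333, fail to reject H0.


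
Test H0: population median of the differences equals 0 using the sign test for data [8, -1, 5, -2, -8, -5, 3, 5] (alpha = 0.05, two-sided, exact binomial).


Step 1: Discard zero differences. Original n = 8; n_eff = number of nonzero differences = 8.
Nonzero differences (with sign): +8, -1, +5, -2, -8, -5, +3, +5
Step 2: Count signs: positive = 4, negative = 4.
Step 3: Under H0: P(positive) = 0.5, so the number of positives S ~ Bin(8, 0.5).
Step 4: Two-sided exact p-value = sum of Bin(8,0.5) probabilities at or below the observed probability = 1.000000.
Step 5: alpha = 0.05. fail to reject H0.

n_eff = 8, pos = 4, neg = 4, p = 1.000000, fail to reject H0.


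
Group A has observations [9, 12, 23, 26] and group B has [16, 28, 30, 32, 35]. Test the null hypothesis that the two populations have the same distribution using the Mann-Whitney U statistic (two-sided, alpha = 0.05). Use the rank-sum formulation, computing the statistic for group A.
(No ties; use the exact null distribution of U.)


Step 1: Combine and sort all 9 observations; assign midranks.
sorted (value, group): (9,X), (12,X), (16,Y), (23,X), (26,X), (28,Y), (30,Y), (32,Y), (35,Y)
ranks: 9->1, 12->2, 16->3, 23->4, 26->5, 28->6, 30->7, 32->8, 35->9
Step 2: Rank sum for X: R1 = 1 + 2 + 4 + 5 = 12.
Step 3: U_X = R1 - n1(n1+1)/2 = 12 - 4*5/2 = 12 - 10 = 2.
       U_Y = n1*n2 - U_X = 20 - 2 = 18.
Step 4: No ties, so the exact null distribution of U (based on enumerating the C(9,4) = 126 equally likely rank assignments) gives the two-sided p-value.
Step 5: p-value = 0.063492; compare to alpha = 0.05. fail to reject H0.

U_X = 2, p = 0.063492, fail to reject H0 at alpha = 0.05.


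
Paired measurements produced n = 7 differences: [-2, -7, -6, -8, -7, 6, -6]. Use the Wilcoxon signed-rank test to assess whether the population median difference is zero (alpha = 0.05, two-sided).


Step 1: Drop any zero differences (none here) and take |d_i|.
|d| = [2, 7, 6, 8, 7, 6, 6]
Step 2: Midrank |d_i| (ties get averaged ranks).
ranks: |2|->1, |7|->5.5, |6|->3, |8|->7, |7|->5.5, |6|->3, |6|->3
Step 3: Attach original signs; sum ranks with positive sign and with negative sign.
W+ = 3 = 3
W- = 1 + 5.5 + 3 + 7 + 5.5 + 3 = 25
(Check: W+ + W- = 28 should equal n(n+1)/2 = 28.)
Step 4: Test statistic W = min(W+, W-) = 3.
Step 5: Ties in |d|, so use the tie-corrected normal approximation.
        E[W] = n(n+1)/4 = 7*8/4 = 14.
        Tie groups: |d|=6 (t=3), |d|=7 (t=2); sum(t^3 - t) = 30.
        Var[W] = n(n+1)(2n+1)/24 - sum(t^3-t)/48 = 840/24 - 30/48 = 34.375.
        z = (W - E[W]) / sqrt(Var[W]) = (3 - 14) / 5.8630 = -1.8762.
        Two-sided p = 2*Phi(z) = 0.060632.
Step 6: alpha = 0.05. fail to reject H0.

W+ = 3, W- = 25, W = min = 3, p = 0.060632, fail to reject H0.


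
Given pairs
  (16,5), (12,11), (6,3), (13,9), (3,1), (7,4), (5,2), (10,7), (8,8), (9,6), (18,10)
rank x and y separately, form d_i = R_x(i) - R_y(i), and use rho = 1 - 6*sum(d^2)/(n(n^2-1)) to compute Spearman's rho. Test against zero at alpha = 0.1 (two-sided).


Step 1: Rank x and y separately (midranks; no ties here).
rank(x): 16->10, 12->8, 6->3, 13->9, 3->1, 7->4, 5->2, 10->7, 8->5, 9->6, 18->11
rank(y): 5->5, 11->11, 3->3, 9->9, 1->1, 4->4, 2->2, 7->7, 8->8, 6->6, 10->10
Step 2: d_i = R_x(i) - R_y(i); compute d_i^2.
  (10-5)^2=25, (8-11)^2=9, (3-3)^2=0, (9-9)^2=0, (1-1)^2=0, (4-4)^2=0, (2-2)^2=0, (7-7)^2=0, (5-8)^2=9, (6-6)^2=0, (11-10)^2=1
sum(d^2) = 44.
Step 3: rho = 1 - 6*44 / (11*(11^2 - 1)) = 1 - 264/1320 = 0.800000.
Step 4: Under H0, t = rho * sqrt((n-2)/(1-rho^2)) = 4.0000 ~ t(9).
Step 5: Two-sided p-value from the t-distribution with 9 df = 0.003110.
Step 6: alpha = 0.1. reject H0.

rho = 0.8000, p = 0.003110, reject H0 at alpha = 0.1.


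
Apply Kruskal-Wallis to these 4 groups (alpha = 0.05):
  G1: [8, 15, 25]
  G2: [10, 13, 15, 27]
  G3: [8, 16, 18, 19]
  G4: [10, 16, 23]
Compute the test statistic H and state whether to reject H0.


Step 1: Combine all N = 14 observations and assign midranks.
sorted (value, group, rank): (8,G1,1.5), (8,G3,1.5), (10,G2,3.5), (10,G4,3.5), (13,G2,5), (15,G1,6.5), (15,G2,6.5), (16,G3,8.5), (16,G4,8.5), (18,G3,10), (19,G3,11), (23,G4,12), (25,G1,13), (27,G2,14)
Step 2: Sum ranks within each group.
R_1 = 21 (n_1 = 3)
R_2 = 29 (n_2 = 4)
R_3 = 31 (n_3 = 4)
R_4 = 24 (n_4 = 3)
Step 3: H = 12/(N(N+1)) * sum(R_i^2/n_i) - 3(N+1)
     = 12/(14*15) * (21^2/3 + 29^2/4 + 31^2/4 + 24^2/3) - 3*15
     = 0.057143 * 789.5 - 45
     = 0.114286.
Step 4: Ties present; correction factor C = 1 - 24/(14^3 - 14) = 0.991209. Corrected H = 0.114286 / 0.991209 = 0.115299.
Step 5: Under H0, H ~ chi^2(3); p-value = 0.989940.
Step 6: alpha = 0.05. fail to reject H0.

H = 0.1153, df = 3, p = 0.989940, fail to reject H0.


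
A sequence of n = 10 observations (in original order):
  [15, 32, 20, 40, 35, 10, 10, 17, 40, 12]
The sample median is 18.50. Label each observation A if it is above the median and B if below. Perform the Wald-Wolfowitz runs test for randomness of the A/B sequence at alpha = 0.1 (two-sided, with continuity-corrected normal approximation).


Step 1: Compute median = 18.50; label A = above, B = below.
Labels in order: BAAAABBBAB  (n_A = 5, n_B = 5)
Step 2: Count runs R = 5.
Step 3: Under H0 (random ordering), E[R] = 2*n_A*n_B/(n_A+n_B) + 1 = 2*5*5/10 + 1 = 6.0000.
        Var[R] = 2*n_A*n_B*(2*n_A*n_B - n_A - n_B) / ((n_A+n_B)^2 * (n_A+n_B-1)) = 2000/900 = 2.2222.
        SD[R] = 1.4907.
Step 4: Continuity-corrected z = (R + 0.5 - E[R]) / SD[R] = (5 + 0.5 - 6.0000) / 1.4907 = -0.3354.
Step 5: Two-sided p-value via normal approximation = 2*(1 - Phi(|z|)) = 0.737316.
Step 6: alpha = 0.1. fail to reject H0.

R = 5, z = -0.3354, p = 0.737316, fail to reject H0.


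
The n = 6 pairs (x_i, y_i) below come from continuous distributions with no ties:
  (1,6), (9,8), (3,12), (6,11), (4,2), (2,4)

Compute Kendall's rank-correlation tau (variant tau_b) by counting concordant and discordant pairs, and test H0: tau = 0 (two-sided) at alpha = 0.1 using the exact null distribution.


Step 1: Enumerate the 15 unordered pairs (i,j) with i<j and classify each by sign(x_j-x_i) * sign(y_j-y_i).
  (1,2):dx=+8,dy=+2->C; (1,3):dx=+2,dy=+6->C; (1,4):dx=+5,dy=+5->C; (1,5):dx=+3,dy=-4->D
  (1,6):dx=+1,dy=-2->D; (2,3):dx=-6,dy=+4->D; (2,4):dx=-3,dy=+3->D; (2,5):dx=-5,dy=-6->C
  (2,6):dx=-7,dy=-4->C; (3,4):dx=+3,dy=-1->D; (3,5):dx=+1,dy=-10->D; (3,6):dx=-1,dy=-8->C
  (4,5):dx=-2,dy=-9->C; (4,6):dx=-4,dy=-7->C; (5,6):dx=-2,dy=+2->D
Step 2: C = 8, D = 7, total pairs = 15.
Step 3: tau = (C - D)/(n(n-1)/2) = (8 - 7)/15 = 0.066667.
Step 4: Exact two-sided p-value (enumerate n! = 720 permutations of y under H0): p = 1.000000.
Step 5: alpha = 0.1. fail to reject H0.

tau_b = 0.0667 (C=8, D=7), p = 1.000000, fail to reject H0.


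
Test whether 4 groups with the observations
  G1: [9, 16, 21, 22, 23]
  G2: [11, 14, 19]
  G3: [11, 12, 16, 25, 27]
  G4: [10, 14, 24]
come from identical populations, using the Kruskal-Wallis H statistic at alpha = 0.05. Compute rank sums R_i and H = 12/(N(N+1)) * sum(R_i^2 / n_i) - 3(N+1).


Step 1: Combine all N = 16 observations and assign midranks.
sorted (value, group, rank): (9,G1,1), (10,G4,2), (11,G2,3.5), (11,G3,3.5), (12,G3,5), (14,G2,6.5), (14,G4,6.5), (16,G1,8.5), (16,G3,8.5), (19,G2,10), (21,G1,11), (22,G1,12), (23,G1,13), (24,G4,14), (25,G3,15), (27,G3,16)
Step 2: Sum ranks within each group.
R_1 = 45.5 (n_1 = 5)
R_2 = 20 (n_2 = 3)
R_3 = 48 (n_3 = 5)
R_4 = 22.5 (n_4 = 3)
Step 3: H = 12/(N(N+1)) * sum(R_i^2/n_i) - 3(N+1)
     = 12/(16*17) * (45.5^2/5 + 20^2/3 + 48^2/5 + 22.5^2/3) - 3*17
     = 0.044118 * 1176.93 - 51
     = 0.923529.
Step 4: Ties present; correction factor C = 1 - 18/(16^3 - 16) = 0.995588. Corrected H = 0.923529 / 0.995588 = 0.927622.
Step 5: Under H0, H ~ chi^2(3); p-value = 0.818757.
Step 6: alpha = 0.05. fail to reject H0.

H = 0.9276, df = 3, p = 0.818757, fail to reject H0.


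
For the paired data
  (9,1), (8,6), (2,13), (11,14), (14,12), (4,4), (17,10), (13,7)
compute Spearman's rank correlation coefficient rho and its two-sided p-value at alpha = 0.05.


Step 1: Rank x and y separately (midranks; no ties here).
rank(x): 9->4, 8->3, 2->1, 11->5, 14->7, 4->2, 17->8, 13->6
rank(y): 1->1, 6->3, 13->7, 14->8, 12->6, 4->2, 10->5, 7->4
Step 2: d_i = R_x(i) - R_y(i); compute d_i^2.
  (4-1)^2=9, (3-3)^2=0, (1-7)^2=36, (5-8)^2=9, (7-6)^2=1, (2-2)^2=0, (8-5)^2=9, (6-4)^2=4
sum(d^2) = 68.
Step 3: rho = 1 - 6*68 / (8*(8^2 - 1)) = 1 - 408/504 = 0.190476.
Step 4: Under H0, t = rho * sqrt((n-2)/(1-rho^2)) = 0.4753 ~ t(6).
Step 5: Two-sided p-value from the t-distribution with 6 df = 0.651401.
Step 6: alpha = 0.05. fail to reject H0.

rho = 0.1905, p = 0.651401, fail to reject H0 at alpha = 0.05.


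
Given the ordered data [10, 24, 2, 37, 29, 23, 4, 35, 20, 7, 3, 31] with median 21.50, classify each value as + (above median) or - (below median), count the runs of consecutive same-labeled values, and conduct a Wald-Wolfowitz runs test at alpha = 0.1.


Step 1: Compute median = 21.50; label A = above, B = below.
Labels in order: BABAAABABBBA  (n_A = 6, n_B = 6)
Step 2: Count runs R = 8.
Step 3: Under H0 (random ordering), E[R] = 2*n_A*n_B/(n_A+n_B) + 1 = 2*6*6/12 + 1 = 7.0000.
        Var[R] = 2*n_A*n_B*(2*n_A*n_B - n_A - n_B) / ((n_A+n_B)^2 * (n_A+n_B-1)) = 4320/1584 = 2.7273.
        SD[R] = 1.6514.
Step 4: Continuity-corrected z = (R - 0.5 - E[R]) / SD[R] = (8 - 0.5 - 7.0000) / 1.6514 = 0.3028.
Step 5: Two-sided p-value via normal approximation = 2*(1 - Phi(|z|)) = 0.762069.
Step 6: alpha = 0.1. fail to reject H0.

R = 8, z = 0.3028, p = 0.762069, fail to reject H0.


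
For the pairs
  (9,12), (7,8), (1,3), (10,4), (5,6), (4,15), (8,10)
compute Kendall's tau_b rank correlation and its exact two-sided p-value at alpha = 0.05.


Step 1: Enumerate the 21 unordered pairs (i,j) with i<j and classify each by sign(x_j-x_i) * sign(y_j-y_i).
  (1,2):dx=-2,dy=-4->C; (1,3):dx=-8,dy=-9->C; (1,4):dx=+1,dy=-8->D; (1,5):dx=-4,dy=-6->C
  (1,6):dx=-5,dy=+3->D; (1,7):dx=-1,dy=-2->C; (2,3):dx=-6,dy=-5->C; (2,4):dx=+3,dy=-4->D
  (2,5):dx=-2,dy=-2->C; (2,6):dx=-3,dy=+7->D; (2,7):dx=+1,dy=+2->C; (3,4):dx=+9,dy=+1->C
  (3,5):dx=+4,dy=+3->C; (3,6):dx=+3,dy=+12->C; (3,7):dx=+7,dy=+7->C; (4,5):dx=-5,dy=+2->D
  (4,6):dx=-6,dy=+11->D; (4,7):dx=-2,dy=+6->D; (5,6):dx=-1,dy=+9->D; (5,7):dx=+3,dy=+4->C
  (6,7):dx=+4,dy=-5->D
Step 2: C = 12, D = 9, total pairs = 21.
Step 3: tau = (C - D)/(n(n-1)/2) = (12 - 9)/21 = 0.142857.
Step 4: Exact two-sided p-value (enumerate n! = 5040 permutations of y under H0): p = 0.772619.
Step 5: alpha = 0.05. fail to reject H0.

tau_b = 0.1429 (C=12, D=9), p = 0.772619, fail to reject H0.


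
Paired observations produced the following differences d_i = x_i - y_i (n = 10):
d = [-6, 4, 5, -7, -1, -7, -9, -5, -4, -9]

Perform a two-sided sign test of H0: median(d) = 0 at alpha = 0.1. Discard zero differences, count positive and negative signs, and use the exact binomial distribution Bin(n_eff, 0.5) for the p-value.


Step 1: Discard zero differences. Original n = 10; n_eff = number of nonzero differences = 10.
Nonzero differences (with sign): -6, +4, +5, -7, -1, -7, -9, -5, -4, -9
Step 2: Count signs: positive = 2, negative = 8.
Step 3: Under H0: P(positive) = 0.5, so the number of positives S ~ Bin(10, 0.5).
Step 4: Two-sided exact p-value = sum of Bin(10,0.5) probabilities at or below the observed probability = 0.109375.
Step 5: alpha = 0.1. fail to reject H0.

n_eff = 10, pos = 2, neg = 8, p = 0.109375, fail to reject H0.


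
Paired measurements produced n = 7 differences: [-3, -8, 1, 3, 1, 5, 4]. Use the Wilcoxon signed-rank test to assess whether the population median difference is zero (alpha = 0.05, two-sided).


Step 1: Drop any zero differences (none here) and take |d_i|.
|d| = [3, 8, 1, 3, 1, 5, 4]
Step 2: Midrank |d_i| (ties get averaged ranks).
ranks: |3|->3.5, |8|->7, |1|->1.5, |3|->3.5, |1|->1.5, |5|->6, |4|->5
Step 3: Attach original signs; sum ranks with positive sign and with negative sign.
W+ = 1.5 + 3.5 + 1.5 + 6 + 5 = 17.5
W- = 3.5 + 7 = 10.5
(Check: W+ + W- = 28 should equal n(n+1)/2 = 28.)
Step 4: Test statistic W = min(W+, W-) = 10.5.
Step 5: Ties in |d|, so use the tie-corrected normal approximation.
        E[W] = n(n+1)/4 = 7*8/4 = 14.
        Tie groups: |d|=1 (t=2), |d|=3 (t=2); sum(t^3 - t) = 12.
        Var[W] = n(n+1)(2n+1)/24 - sum(t^3-t)/48 = 840/24 - 12/48 = 34.75.
        z = (W - E[W]) / sqrt(Var[W]) = (10.5 - 14) / 5.8949 = -0.5937.
        Two-sided p = 2*Phi(z) = 0.552691.
Step 6: alpha = 0.05. fail to reject H0.

W+ = 17.5, W- = 10.5, W = min = 10.5, p = 0.552691, fail to reject H0.


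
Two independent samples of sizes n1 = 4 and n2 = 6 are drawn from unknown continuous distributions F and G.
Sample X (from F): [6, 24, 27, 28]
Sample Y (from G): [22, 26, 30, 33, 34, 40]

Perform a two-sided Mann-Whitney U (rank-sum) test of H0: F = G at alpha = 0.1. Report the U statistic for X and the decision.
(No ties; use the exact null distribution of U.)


Step 1: Combine and sort all 10 observations; assign midranks.
sorted (value, group): (6,X), (22,Y), (24,X), (26,Y), (27,X), (28,X), (30,Y), (33,Y), (34,Y), (40,Y)
ranks: 6->1, 22->2, 24->3, 26->4, 27->5, 28->6, 30->7, 33->8, 34->9, 40->10
Step 2: Rank sum for X: R1 = 1 + 3 + 5 + 6 = 15.
Step 3: U_X = R1 - n1(n1+1)/2 = 15 - 4*5/2 = 15 - 10 = 5.
       U_Y = n1*n2 - U_X = 24 - 5 = 19.
Step 4: No ties, so the exact null distribution of U (based on enumerating the C(10,4) = 210 equally likely rank assignments) gives the two-sided p-value.
Step 5: p-value = 0.171429; compare to alpha = 0.1. fail to reject H0.

U_X = 5, p = 0.171429, fail to reject H0 at alpha = 0.1.


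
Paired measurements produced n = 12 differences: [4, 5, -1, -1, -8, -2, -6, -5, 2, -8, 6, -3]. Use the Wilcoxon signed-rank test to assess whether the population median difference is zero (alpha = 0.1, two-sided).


Step 1: Drop any zero differences (none here) and take |d_i|.
|d| = [4, 5, 1, 1, 8, 2, 6, 5, 2, 8, 6, 3]
Step 2: Midrank |d_i| (ties get averaged ranks).
ranks: |4|->6, |5|->7.5, |1|->1.5, |1|->1.5, |8|->11.5, |2|->3.5, |6|->9.5, |5|->7.5, |2|->3.5, |8|->11.5, |6|->9.5, |3|->5
Step 3: Attach original signs; sum ranks with positive sign and with negative sign.
W+ = 6 + 7.5 + 3.5 + 9.5 = 26.5
W- = 1.5 + 1.5 + 11.5 + 3.5 + 9.5 + 7.5 + 11.5 + 5 = 51.5
(Check: W+ + W- = 78 should equal n(n+1)/2 = 78.)
Step 4: Test statistic W = min(W+, W-) = 26.5.
Step 5: Ties in |d|, so use the tie-corrected normal approximation.
        E[W] = n(n+1)/4 = 12*13/4 = 39.
        Tie groups: |d|=1 (t=2), |d|=2 (t=2), |d|=5 (t=2), |d|=6 (t=2), |d|=8 (t=2); sum(t^3 - t) = 30.
        Var[W] = n(n+1)(2n+1)/24 - sum(t^3-t)/48 = 3900/24 - 30/48 = 161.875.
        z = (W - E[W]) / sqrt(Var[W]) = (26.5 - 39) / 12.7230 = -0.9825.
        Two-sided p = 2*Phi(z) = 0.325867.
Step 6: alpha = 0.1. fail to reject H0.

W+ = 26.5, W- = 51.5, W = min = 26.5, p = 0.325867, fail to reject H0.


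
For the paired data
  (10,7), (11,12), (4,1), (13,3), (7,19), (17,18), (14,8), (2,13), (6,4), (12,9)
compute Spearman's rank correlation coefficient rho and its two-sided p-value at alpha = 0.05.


Step 1: Rank x and y separately (midranks; no ties here).
rank(x): 10->5, 11->6, 4->2, 13->8, 7->4, 17->10, 14->9, 2->1, 6->3, 12->7
rank(y): 7->4, 12->7, 1->1, 3->2, 19->10, 18->9, 8->5, 13->8, 4->3, 9->6
Step 2: d_i = R_x(i) - R_y(i); compute d_i^2.
  (5-4)^2=1, (6-7)^2=1, (2-1)^2=1, (8-2)^2=36, (4-10)^2=36, (10-9)^2=1, (9-5)^2=16, (1-8)^2=49, (3-3)^2=0, (7-6)^2=1
sum(d^2) = 142.
Step 3: rho = 1 - 6*142 / (10*(10^2 - 1)) = 1 - 852/990 = 0.139394.
Step 4: Under H0, t = rho * sqrt((n-2)/(1-rho^2)) = 0.3982 ~ t(8).
Step 5: Two-sided p-value from the t-distribution with 8 df = 0.700932.
Step 6: alpha = 0.05. fail to reject H0.

rho = 0.1394, p = 0.700932, fail to reject H0 at alpha = 0.05.


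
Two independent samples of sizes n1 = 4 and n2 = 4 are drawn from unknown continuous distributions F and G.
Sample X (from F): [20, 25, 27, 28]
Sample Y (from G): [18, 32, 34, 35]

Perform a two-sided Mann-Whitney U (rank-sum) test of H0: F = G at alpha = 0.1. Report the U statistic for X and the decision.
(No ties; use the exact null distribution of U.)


Step 1: Combine and sort all 8 observations; assign midranks.
sorted (value, group): (18,Y), (20,X), (25,X), (27,X), (28,X), (32,Y), (34,Y), (35,Y)
ranks: 18->1, 20->2, 25->3, 27->4, 28->5, 32->6, 34->7, 35->8
Step 2: Rank sum for X: R1 = 2 + 3 + 4 + 5 = 14.
Step 3: U_X = R1 - n1(n1+1)/2 = 14 - 4*5/2 = 14 - 10 = 4.
       U_Y = n1*n2 - U_X = 16 - 4 = 12.
Step 4: No ties, so the exact null distribution of U (based on enumerating the C(8,4) = 70 equally likely rank assignments) gives the two-sided p-value.
Step 5: p-value = 0.342857; compare to alpha = 0.1. fail to reject H0.

U_X = 4, p = 0.342857, fail to reject H0 at alpha = 0.1.


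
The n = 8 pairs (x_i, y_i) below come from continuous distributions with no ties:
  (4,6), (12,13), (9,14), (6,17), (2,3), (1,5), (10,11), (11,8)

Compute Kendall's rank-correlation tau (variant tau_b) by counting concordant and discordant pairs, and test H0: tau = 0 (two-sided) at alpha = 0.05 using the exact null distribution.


Step 1: Enumerate the 28 unordered pairs (i,j) with i<j and classify each by sign(x_j-x_i) * sign(y_j-y_i).
  (1,2):dx=+8,dy=+7->C; (1,3):dx=+5,dy=+8->C; (1,4):dx=+2,dy=+11->C; (1,5):dx=-2,dy=-3->C
  (1,6):dx=-3,dy=-1->C; (1,7):dx=+6,dy=+5->C; (1,8):dx=+7,dy=+2->C; (2,3):dx=-3,dy=+1->D
  (2,4):dx=-6,dy=+4->D; (2,5):dx=-10,dy=-10->C; (2,6):dx=-11,dy=-8->C; (2,7):dx=-2,dy=-2->C
  (2,8):dx=-1,dy=-5->C; (3,4):dx=-3,dy=+3->D; (3,5):dx=-7,dy=-11->C; (3,6):dx=-8,dy=-9->C
  (3,7):dx=+1,dy=-3->D; (3,8):dx=+2,dy=-6->D; (4,5):dx=-4,dy=-14->C; (4,6):dx=-5,dy=-12->C
  (4,7):dx=+4,dy=-6->D; (4,8):dx=+5,dy=-9->D; (5,6):dx=-1,dy=+2->D; (5,7):dx=+8,dy=+8->C
  (5,8):dx=+9,dy=+5->C; (6,7):dx=+9,dy=+6->C; (6,8):dx=+10,dy=+3->C; (7,8):dx=+1,dy=-3->D
Step 2: C = 19, D = 9, total pairs = 28.
Step 3: tau = (C - D)/(n(n-1)/2) = (19 - 9)/28 = 0.357143.
Step 4: Exact two-sided p-value (enumerate n! = 40320 permutations of y under H0): p = 0.275099.
Step 5: alpha = 0.05. fail to reject H0.

tau_b = 0.3571 (C=19, D=9), p = 0.275099, fail to reject H0.


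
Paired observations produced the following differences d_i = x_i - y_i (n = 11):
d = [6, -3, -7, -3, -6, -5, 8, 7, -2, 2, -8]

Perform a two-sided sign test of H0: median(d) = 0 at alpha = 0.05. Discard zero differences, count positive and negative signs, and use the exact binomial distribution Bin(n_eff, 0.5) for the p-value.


Step 1: Discard zero differences. Original n = 11; n_eff = number of nonzero differences = 11.
Nonzero differences (with sign): +6, -3, -7, -3, -6, -5, +8, +7, -2, +2, -8
Step 2: Count signs: positive = 4, negative = 7.
Step 3: Under H0: P(positive) = 0.5, so the number of positives S ~ Bin(11, 0.5).
Step 4: Two-sided exact p-value = sum of Bin(11,0.5) probabilities at or below the observed probability = 0.548828.
Step 5: alpha = 0.05. fail to reject H0.

n_eff = 11, pos = 4, neg = 7, p = 0.548828, fail to reject H0.


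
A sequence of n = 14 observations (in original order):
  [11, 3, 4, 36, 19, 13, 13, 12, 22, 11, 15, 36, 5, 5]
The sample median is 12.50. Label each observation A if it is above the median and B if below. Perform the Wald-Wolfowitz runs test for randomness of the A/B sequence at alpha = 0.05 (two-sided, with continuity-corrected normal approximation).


Step 1: Compute median = 12.50; label A = above, B = below.
Labels in order: BBBAAAABABAABB  (n_A = 7, n_B = 7)
Step 2: Count runs R = 7.
Step 3: Under H0 (random ordering), E[R] = 2*n_A*n_B/(n_A+n_B) + 1 = 2*7*7/14 + 1 = 8.0000.
        Var[R] = 2*n_A*n_B*(2*n_A*n_B - n_A - n_B) / ((n_A+n_B)^2 * (n_A+n_B-1)) = 8232/2548 = 3.2308.
        SD[R] = 1.7974.
Step 4: Continuity-corrected z = (R + 0.5 - E[R]) / SD[R] = (7 + 0.5 - 8.0000) / 1.7974 = -0.2782.
Step 5: Two-sided p-value via normal approximation = 2*(1 - Phi(|z|)) = 0.780879.
Step 6: alpha = 0.05. fail to reject H0.

R = 7, z = -0.2782, p = 0.780879, fail to reject H0.


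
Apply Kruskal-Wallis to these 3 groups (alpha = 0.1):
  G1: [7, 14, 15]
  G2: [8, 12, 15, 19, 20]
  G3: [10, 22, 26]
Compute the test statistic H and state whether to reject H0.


Step 1: Combine all N = 11 observations and assign midranks.
sorted (value, group, rank): (7,G1,1), (8,G2,2), (10,G3,3), (12,G2,4), (14,G1,5), (15,G1,6.5), (15,G2,6.5), (19,G2,8), (20,G2,9), (22,G3,10), (26,G3,11)
Step 2: Sum ranks within each group.
R_1 = 12.5 (n_1 = 3)
R_2 = 29.5 (n_2 = 5)
R_3 = 24 (n_3 = 3)
Step 3: H = 12/(N(N+1)) * sum(R_i^2/n_i) - 3(N+1)
     = 12/(11*12) * (12.5^2/3 + 29.5^2/5 + 24^2/3) - 3*12
     = 0.090909 * 418.133 - 36
     = 2.012121.
Step 4: Ties present; correction factor C = 1 - 6/(11^3 - 11) = 0.995455. Corrected H = 2.012121 / 0.995455 = 2.021309.
Step 5: Under H0, H ~ chi^2(2); p-value = 0.363981.
Step 6: alpha = 0.1. fail to reject H0.

H = 2.0213, df = 2, p = 0.363981, fail to reject H0.


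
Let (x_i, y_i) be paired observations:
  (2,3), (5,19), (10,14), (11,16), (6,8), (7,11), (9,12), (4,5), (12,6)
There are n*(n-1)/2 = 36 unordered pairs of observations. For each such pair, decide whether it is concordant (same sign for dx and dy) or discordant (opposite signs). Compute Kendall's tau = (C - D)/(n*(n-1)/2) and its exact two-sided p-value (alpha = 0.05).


Step 1: Enumerate the 36 unordered pairs (i,j) with i<j and classify each by sign(x_j-x_i) * sign(y_j-y_i).
  (1,2):dx=+3,dy=+16->C; (1,3):dx=+8,dy=+11->C; (1,4):dx=+9,dy=+13->C; (1,5):dx=+4,dy=+5->C
  (1,6):dx=+5,dy=+8->C; (1,7):dx=+7,dy=+9->C; (1,8):dx=+2,dy=+2->C; (1,9):dx=+10,dy=+3->C
  (2,3):dx=+5,dy=-5->D; (2,4):dx=+6,dy=-3->D; (2,5):dx=+1,dy=-11->D; (2,6):dx=+2,dy=-8->D
  (2,7):dx=+4,dy=-7->D; (2,8):dx=-1,dy=-14->C; (2,9):dx=+7,dy=-13->D; (3,4):dx=+1,dy=+2->C
  (3,5):dx=-4,dy=-6->C; (3,6):dx=-3,dy=-3->C; (3,7):dx=-1,dy=-2->C; (3,8):dx=-6,dy=-9->C
  (3,9):dx=+2,dy=-8->D; (4,5):dx=-5,dy=-8->C; (4,6):dx=-4,dy=-5->C; (4,7):dx=-2,dy=-4->C
  (4,8):dx=-7,dy=-11->C; (4,9):dx=+1,dy=-10->D; (5,6):dx=+1,dy=+3->C; (5,7):dx=+3,dy=+4->C
  (5,8):dx=-2,dy=-3->C; (5,9):dx=+6,dy=-2->D; (6,7):dx=+2,dy=+1->C; (6,8):dx=-3,dy=-6->C
  (6,9):dx=+5,dy=-5->D; (7,8):dx=-5,dy=-7->C; (7,9):dx=+3,dy=-6->D; (8,9):dx=+8,dy=+1->C
Step 2: C = 25, D = 11, total pairs = 36.
Step 3: tau = (C - D)/(n(n-1)/2) = (25 - 11)/36 = 0.388889.
Step 4: Exact two-sided p-value (enumerate n! = 362880 permutations of y under H0): p = 0.180181.
Step 5: alpha = 0.05. fail to reject H0.

tau_b = 0.3889 (C=25, D=11), p = 0.180181, fail to reject H0.


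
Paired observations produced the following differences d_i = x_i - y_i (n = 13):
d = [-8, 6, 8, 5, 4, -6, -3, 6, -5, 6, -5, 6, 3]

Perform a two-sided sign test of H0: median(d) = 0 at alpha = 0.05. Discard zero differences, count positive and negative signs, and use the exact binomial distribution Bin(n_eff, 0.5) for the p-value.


Step 1: Discard zero differences. Original n = 13; n_eff = number of nonzero differences = 13.
Nonzero differences (with sign): -8, +6, +8, +5, +4, -6, -3, +6, -5, +6, -5, +6, +3
Step 2: Count signs: positive = 8, negative = 5.
Step 3: Under H0: P(positive) = 0.5, so the number of positives S ~ Bin(13, 0.5).
Step 4: Two-sided exact p-value = sum of Bin(13,0.5) probabilities at or below the observed probability = 0.581055.
Step 5: alpha = 0.05. fail to reject H0.

n_eff = 13, pos = 8, neg = 5, p = 0.581055, fail to reject H0.


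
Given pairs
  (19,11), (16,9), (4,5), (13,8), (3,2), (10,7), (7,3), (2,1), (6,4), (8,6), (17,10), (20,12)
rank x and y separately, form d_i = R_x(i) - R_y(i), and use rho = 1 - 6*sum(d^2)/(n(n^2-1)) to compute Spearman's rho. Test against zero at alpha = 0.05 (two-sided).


Step 1: Rank x and y separately (midranks; no ties here).
rank(x): 19->11, 16->9, 4->3, 13->8, 3->2, 10->7, 7->5, 2->1, 6->4, 8->6, 17->10, 20->12
rank(y): 11->11, 9->9, 5->5, 8->8, 2->2, 7->7, 3->3, 1->1, 4->4, 6->6, 10->10, 12->12
Step 2: d_i = R_x(i) - R_y(i); compute d_i^2.
  (11-11)^2=0, (9-9)^2=0, (3-5)^2=4, (8-8)^2=0, (2-2)^2=0, (7-7)^2=0, (5-3)^2=4, (1-1)^2=0, (4-4)^2=0, (6-6)^2=0, (10-10)^2=0, (12-12)^2=0
sum(d^2) = 8.
Step 3: rho = 1 - 6*8 / (12*(12^2 - 1)) = 1 - 48/1716 = 0.972028.
Step 4: Under H0, t = rho * sqrt((n-2)/(1-rho^2)) = 13.0876 ~ t(10).
Step 5: Two-sided p-value from the t-distribution with 10 df = 0.000000.
Step 6: alpha = 0.05. reject H0.

rho = 0.9720, p = 0.000000, reject H0 at alpha = 0.05.


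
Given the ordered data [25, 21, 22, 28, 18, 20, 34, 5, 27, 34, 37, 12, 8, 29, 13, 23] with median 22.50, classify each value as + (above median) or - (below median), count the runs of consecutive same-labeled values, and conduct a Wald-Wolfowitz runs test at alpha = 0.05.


Step 1: Compute median = 22.50; label A = above, B = below.
Labels in order: ABBABBABAAABBABA  (n_A = 8, n_B = 8)
Step 2: Count runs R = 11.
Step 3: Under H0 (random ordering), E[R] = 2*n_A*n_B/(n_A+n_B) + 1 = 2*8*8/16 + 1 = 9.0000.
        Var[R] = 2*n_A*n_B*(2*n_A*n_B - n_A - n_B) / ((n_A+n_B)^2 * (n_A+n_B-1)) = 14336/3840 = 3.7333.
        SD[R] = 1.9322.
Step 4: Continuity-corrected z = (R - 0.5 - E[R]) / SD[R] = (11 - 0.5 - 9.0000) / 1.9322 = 0.7763.
Step 5: Two-sided p-value via normal approximation = 2*(1 - Phi(|z|)) = 0.437558.
Step 6: alpha = 0.05. fail to reject H0.

R = 11, z = 0.7763, p = 0.437558, fail to reject H0.


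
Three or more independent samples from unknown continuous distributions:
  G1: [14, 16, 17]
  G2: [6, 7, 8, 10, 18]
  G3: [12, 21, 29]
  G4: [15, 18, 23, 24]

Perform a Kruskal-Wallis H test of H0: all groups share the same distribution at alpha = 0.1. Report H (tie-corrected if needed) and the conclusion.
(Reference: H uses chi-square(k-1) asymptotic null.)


Step 1: Combine all N = 15 observations and assign midranks.
sorted (value, group, rank): (6,G2,1), (7,G2,2), (8,G2,3), (10,G2,4), (12,G3,5), (14,G1,6), (15,G4,7), (16,G1,8), (17,G1,9), (18,G2,10.5), (18,G4,10.5), (21,G3,12), (23,G4,13), (24,G4,14), (29,G3,15)
Step 2: Sum ranks within each group.
R_1 = 23 (n_1 = 3)
R_2 = 20.5 (n_2 = 5)
R_3 = 32 (n_3 = 3)
R_4 = 44.5 (n_4 = 4)
Step 3: H = 12/(N(N+1)) * sum(R_i^2/n_i) - 3(N+1)
     = 12/(15*16) * (23^2/3 + 20.5^2/5 + 32^2/3 + 44.5^2/4) - 3*16
     = 0.050000 * 1096.78 - 48
     = 6.838958.
Step 4: Ties present; correction factor C = 1 - 6/(15^3 - 15) = 0.998214. Corrected H = 6.838958 / 0.998214 = 6.851193.
Step 5: Under H0, H ~ chi^2(3); p-value = 0.076795.
Step 6: alpha = 0.1. reject H0.

H = 6.8512, df = 3, p = 0.076795, reject H0.
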